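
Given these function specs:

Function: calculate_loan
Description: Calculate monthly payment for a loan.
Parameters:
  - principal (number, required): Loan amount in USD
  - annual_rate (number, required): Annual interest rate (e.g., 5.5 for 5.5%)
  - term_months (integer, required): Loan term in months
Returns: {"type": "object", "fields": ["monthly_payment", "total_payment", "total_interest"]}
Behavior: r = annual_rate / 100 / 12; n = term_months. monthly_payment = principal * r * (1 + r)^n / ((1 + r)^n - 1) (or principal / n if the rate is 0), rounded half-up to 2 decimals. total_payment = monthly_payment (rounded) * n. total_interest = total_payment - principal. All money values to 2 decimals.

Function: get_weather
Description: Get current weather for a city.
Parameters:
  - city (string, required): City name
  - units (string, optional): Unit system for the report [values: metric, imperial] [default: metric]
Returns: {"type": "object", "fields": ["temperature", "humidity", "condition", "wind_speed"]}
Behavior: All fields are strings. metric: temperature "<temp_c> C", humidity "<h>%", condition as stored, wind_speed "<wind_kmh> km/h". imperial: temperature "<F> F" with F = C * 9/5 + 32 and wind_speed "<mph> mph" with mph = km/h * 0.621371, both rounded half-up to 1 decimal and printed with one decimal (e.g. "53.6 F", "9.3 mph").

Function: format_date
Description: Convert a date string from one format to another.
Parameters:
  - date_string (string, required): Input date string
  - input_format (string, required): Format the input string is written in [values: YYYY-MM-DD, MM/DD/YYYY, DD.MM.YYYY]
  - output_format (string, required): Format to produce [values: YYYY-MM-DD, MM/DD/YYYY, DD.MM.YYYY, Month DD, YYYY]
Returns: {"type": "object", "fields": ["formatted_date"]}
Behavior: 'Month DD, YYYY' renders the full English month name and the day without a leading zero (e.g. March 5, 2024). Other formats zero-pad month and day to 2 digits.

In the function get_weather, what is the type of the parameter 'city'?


The get_weather spec declares:
  - city (string, required): City name
Type:
string


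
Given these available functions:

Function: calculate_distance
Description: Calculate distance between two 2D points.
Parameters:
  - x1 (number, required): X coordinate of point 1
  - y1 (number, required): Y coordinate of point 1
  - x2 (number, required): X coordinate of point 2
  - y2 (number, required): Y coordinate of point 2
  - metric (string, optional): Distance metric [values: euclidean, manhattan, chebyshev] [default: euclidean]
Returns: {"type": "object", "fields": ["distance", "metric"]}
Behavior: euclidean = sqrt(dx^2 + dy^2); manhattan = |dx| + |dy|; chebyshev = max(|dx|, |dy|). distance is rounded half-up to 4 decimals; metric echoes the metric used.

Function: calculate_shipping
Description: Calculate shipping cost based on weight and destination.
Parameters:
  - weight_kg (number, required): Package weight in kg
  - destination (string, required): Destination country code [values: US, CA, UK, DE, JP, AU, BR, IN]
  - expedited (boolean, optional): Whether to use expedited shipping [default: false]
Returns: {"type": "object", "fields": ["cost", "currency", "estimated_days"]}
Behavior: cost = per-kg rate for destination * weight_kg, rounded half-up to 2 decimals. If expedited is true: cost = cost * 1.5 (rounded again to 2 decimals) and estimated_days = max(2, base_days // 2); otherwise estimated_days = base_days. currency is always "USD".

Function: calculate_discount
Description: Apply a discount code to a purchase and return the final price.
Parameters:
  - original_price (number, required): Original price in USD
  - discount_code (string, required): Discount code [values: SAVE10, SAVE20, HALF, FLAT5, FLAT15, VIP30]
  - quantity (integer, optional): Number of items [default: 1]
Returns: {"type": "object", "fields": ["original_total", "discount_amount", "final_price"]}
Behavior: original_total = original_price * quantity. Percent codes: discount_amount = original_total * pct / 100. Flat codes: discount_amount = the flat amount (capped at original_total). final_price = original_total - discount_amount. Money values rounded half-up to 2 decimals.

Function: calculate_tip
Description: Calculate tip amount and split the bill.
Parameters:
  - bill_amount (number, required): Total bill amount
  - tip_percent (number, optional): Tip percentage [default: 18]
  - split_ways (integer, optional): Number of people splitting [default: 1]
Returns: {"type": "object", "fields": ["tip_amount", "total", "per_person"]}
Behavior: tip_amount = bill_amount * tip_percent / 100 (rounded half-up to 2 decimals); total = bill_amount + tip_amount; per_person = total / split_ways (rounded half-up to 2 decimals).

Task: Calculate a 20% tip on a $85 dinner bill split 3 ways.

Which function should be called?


The task needs a function whose description is: Calculate tip amount and split the bill.
calculate_tip


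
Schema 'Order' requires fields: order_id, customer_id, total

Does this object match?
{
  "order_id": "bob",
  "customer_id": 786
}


Checking required fields...
Missing: total
Invalid - missing required field 'total'


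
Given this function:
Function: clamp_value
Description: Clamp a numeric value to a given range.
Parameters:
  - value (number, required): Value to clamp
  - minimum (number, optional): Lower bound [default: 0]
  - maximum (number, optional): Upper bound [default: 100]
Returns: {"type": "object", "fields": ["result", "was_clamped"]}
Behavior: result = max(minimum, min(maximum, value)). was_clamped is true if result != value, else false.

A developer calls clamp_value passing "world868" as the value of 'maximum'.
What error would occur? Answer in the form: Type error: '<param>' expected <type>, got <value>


Spec: 'maximum' is declared as number; "world868" is a string.
Type error: 'maximum' expected number, got "world868"


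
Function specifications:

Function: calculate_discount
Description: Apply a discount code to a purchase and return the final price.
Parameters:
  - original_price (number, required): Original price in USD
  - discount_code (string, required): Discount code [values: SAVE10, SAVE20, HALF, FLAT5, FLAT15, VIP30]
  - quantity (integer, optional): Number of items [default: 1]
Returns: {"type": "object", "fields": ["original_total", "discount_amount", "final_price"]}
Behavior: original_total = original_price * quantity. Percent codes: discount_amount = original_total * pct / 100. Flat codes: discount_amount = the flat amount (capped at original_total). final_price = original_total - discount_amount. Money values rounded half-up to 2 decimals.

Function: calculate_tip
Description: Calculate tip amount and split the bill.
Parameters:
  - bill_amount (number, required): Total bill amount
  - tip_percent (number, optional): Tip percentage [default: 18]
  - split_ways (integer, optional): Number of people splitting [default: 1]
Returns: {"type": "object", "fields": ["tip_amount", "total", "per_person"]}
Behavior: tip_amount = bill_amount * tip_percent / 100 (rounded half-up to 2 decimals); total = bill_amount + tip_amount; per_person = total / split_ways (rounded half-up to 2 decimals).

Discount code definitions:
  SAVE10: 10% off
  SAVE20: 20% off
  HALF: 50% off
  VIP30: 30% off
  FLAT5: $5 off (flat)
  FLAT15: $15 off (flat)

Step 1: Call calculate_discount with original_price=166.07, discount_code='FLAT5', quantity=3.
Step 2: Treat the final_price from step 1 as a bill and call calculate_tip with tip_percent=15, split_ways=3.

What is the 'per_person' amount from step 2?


Step 1: calculate_discount(original_price=166.07, discount_code=FLAT5, quantity=3)
  original_total = 166.07 * 3 = 498.21
  FLAT5 = $5 flat: discount_amount = min(5.00, 498.21) = 5.00
  final_price = 498.21 - 5.00 = 493.21
  -> final_price = 493.21
Step 2: calculate_tip(bill_amount=493.21, tip_percent=15, split_ways=3)
  tip_amount = 493.21 * 15/100 = 73.9815 -> 73.98
  total = 493.21 + 73.98 = 567.19
  per_person = 567.19 / 3 = 189.063333 -> 189.06
  -> per_person = 189.06
$189.06


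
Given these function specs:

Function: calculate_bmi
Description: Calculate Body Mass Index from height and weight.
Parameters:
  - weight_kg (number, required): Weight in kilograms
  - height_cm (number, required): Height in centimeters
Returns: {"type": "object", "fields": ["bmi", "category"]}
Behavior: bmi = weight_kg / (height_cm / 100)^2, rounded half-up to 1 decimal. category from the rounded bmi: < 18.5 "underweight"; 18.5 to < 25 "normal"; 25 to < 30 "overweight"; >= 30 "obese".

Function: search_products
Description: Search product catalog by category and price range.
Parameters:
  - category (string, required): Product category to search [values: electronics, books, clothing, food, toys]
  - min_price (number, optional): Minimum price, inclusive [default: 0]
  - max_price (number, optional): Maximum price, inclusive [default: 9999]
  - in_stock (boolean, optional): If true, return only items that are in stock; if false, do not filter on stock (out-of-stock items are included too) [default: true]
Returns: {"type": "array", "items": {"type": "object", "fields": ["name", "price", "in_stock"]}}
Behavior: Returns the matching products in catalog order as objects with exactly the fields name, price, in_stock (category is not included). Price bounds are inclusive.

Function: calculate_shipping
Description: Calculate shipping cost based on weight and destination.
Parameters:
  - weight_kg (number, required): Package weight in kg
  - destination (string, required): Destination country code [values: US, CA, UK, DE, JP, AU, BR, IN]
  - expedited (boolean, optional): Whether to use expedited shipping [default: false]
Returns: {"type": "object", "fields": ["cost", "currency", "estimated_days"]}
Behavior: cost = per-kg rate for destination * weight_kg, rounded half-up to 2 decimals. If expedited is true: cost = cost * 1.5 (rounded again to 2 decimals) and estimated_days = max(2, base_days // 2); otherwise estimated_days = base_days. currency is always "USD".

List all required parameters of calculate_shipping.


Parameters of calculate_shipping and their required/optional flag:
  weight_kg: required
  destination: required
  expedited: optional
destination, weight_kg


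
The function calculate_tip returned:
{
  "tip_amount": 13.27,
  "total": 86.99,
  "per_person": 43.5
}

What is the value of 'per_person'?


43.5


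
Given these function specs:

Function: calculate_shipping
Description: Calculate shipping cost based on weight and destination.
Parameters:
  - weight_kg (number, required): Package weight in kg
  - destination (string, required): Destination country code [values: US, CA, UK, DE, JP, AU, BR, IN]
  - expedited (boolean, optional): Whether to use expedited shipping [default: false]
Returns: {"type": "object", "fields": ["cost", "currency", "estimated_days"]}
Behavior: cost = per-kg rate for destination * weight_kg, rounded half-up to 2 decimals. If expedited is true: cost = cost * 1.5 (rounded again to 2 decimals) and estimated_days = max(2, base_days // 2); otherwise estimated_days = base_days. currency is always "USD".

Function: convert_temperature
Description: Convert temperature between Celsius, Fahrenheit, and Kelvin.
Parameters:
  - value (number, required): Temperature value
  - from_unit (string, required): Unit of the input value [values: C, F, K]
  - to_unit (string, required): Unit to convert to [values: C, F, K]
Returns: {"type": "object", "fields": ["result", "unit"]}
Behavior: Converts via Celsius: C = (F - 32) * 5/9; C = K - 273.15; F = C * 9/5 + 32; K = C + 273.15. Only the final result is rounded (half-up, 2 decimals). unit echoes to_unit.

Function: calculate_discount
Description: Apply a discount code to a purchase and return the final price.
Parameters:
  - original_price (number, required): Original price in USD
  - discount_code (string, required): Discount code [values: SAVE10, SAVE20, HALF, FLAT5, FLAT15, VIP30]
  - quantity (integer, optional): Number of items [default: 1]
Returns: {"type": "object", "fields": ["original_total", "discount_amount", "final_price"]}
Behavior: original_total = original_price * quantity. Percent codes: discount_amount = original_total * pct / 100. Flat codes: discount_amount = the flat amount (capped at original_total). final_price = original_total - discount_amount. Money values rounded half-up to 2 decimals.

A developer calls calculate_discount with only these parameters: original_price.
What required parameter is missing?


Required parameters: original_price, discount_code
Provided: original_price
Missing: discount_code
discount_code


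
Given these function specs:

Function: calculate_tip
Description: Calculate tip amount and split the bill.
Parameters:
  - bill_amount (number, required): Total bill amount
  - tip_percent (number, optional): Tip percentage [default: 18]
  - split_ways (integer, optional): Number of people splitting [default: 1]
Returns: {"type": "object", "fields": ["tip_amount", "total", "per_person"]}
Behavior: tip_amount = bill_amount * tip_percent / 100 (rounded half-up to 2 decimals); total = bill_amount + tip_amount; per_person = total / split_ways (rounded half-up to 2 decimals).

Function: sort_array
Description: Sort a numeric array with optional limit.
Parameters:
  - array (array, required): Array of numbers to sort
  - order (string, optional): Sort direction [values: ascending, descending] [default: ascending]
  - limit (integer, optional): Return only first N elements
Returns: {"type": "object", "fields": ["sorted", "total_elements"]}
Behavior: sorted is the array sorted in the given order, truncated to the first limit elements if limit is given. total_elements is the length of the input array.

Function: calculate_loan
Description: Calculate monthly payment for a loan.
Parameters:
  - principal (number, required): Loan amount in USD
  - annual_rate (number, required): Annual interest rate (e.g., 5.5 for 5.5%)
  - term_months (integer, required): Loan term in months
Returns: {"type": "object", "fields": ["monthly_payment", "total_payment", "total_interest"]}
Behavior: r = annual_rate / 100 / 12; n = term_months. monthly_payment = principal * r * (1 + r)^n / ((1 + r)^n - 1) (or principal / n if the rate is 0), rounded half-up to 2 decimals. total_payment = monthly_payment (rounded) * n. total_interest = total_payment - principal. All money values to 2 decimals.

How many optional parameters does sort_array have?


Parameters of sort_array: array (required), order (optional), limit (optional)
Optional count:
2


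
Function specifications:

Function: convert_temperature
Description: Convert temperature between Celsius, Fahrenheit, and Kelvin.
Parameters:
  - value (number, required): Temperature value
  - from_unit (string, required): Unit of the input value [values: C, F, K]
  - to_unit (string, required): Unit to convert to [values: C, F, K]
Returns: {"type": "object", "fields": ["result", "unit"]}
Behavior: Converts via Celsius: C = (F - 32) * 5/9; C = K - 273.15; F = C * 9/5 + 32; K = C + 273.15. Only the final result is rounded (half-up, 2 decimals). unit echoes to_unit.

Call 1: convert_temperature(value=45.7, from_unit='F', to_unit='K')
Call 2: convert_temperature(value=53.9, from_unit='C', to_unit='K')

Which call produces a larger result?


Call 1:
  To C: (45.7 - 32) * 5/9 = 7.611111
  To K: 7.611111 + 273.15 = 280.761111
  Round to 2 decimals: 280.76
  -> 280.76 K
Call 2:
  Input already in C: 53.9
  To K: 53.9 + 273.15 = 327.05
  Round to 2 decimals: 327.05
  -> 327.05 K
Call 2 (327.05 K)


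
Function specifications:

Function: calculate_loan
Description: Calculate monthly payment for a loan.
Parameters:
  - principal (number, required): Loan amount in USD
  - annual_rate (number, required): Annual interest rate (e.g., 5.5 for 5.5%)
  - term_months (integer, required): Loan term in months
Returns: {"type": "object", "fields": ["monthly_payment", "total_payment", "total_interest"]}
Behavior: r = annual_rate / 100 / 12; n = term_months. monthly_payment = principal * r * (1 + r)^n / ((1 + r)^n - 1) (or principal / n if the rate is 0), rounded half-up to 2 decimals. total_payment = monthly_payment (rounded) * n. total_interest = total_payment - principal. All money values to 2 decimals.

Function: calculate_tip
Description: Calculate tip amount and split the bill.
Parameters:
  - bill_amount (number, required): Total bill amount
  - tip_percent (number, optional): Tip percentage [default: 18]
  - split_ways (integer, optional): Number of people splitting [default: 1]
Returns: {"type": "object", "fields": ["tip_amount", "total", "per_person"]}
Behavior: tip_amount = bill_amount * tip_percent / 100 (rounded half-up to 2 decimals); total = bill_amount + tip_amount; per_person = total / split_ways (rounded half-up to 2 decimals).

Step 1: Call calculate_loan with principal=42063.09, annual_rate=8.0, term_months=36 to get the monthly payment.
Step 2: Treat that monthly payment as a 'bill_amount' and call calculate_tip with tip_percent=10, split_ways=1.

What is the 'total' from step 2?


Step 1: calculate_loan(principal=42063.09, annual_rate=8.0, term_months=36)
  r = 8.0 / 100 / 12 = 0.006666666667 (keep full precision)
  (1 + r)^36 = 1.27023705
  monthly_payment = 42063.09 * 0.006666666667 * 1.27023705 / (1.27023705 - 1) = 1318.104361 -> 1318.10
  total_payment = 1318.10 * 36 = 47451.60
  total_interest = 47451.60 - 42063.09 = 5388.51
  -> monthly_payment = 1318.10
Step 2: calculate_tip(bill_amount=1318.1, tip_percent=10, split_ways=1)
  tip_amount = 1318.1 * 10/100 = 131.81 -> 131.81
  total = 1318.1 + 131.81 = 1449.91
  per_person = 1449.91 / 1 = 1449.91 -> 1449.91
  -> total = 1449.91
$1449.91


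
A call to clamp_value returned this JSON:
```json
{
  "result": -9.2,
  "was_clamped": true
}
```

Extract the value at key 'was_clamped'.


true


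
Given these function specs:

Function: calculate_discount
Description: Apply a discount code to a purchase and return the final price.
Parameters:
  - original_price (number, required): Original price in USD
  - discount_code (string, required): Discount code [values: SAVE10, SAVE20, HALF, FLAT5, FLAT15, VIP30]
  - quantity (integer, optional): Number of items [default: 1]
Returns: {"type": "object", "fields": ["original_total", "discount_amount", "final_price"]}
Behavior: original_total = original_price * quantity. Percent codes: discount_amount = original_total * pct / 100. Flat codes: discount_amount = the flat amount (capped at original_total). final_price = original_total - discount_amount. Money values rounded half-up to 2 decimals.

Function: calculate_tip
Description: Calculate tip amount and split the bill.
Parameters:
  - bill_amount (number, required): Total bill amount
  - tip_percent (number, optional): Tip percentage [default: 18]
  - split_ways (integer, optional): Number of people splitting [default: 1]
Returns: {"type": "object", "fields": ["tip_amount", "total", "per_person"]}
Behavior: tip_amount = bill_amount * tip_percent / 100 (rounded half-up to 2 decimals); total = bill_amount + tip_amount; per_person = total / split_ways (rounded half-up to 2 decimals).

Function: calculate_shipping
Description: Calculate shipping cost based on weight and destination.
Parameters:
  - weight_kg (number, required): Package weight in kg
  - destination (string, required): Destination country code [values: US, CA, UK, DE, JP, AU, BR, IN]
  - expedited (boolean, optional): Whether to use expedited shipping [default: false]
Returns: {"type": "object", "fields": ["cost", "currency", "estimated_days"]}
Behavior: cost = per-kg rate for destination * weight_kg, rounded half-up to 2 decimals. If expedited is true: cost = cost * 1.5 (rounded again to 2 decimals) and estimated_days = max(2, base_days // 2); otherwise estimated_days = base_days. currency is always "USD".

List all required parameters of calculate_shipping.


Parameters of calculate_shipping and their required/optional flag:
  weight_kg: required
  destination: required
  expedited: optional
destination, weight_kg


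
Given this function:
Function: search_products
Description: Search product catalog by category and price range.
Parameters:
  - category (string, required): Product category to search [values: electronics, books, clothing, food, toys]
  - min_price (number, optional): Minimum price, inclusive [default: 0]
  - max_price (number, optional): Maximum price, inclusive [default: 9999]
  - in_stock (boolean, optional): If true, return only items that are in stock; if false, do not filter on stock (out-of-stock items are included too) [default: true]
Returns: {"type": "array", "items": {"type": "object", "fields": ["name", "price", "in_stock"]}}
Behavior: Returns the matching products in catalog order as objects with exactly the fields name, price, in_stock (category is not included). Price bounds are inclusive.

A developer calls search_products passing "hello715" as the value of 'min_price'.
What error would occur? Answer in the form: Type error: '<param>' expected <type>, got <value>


Spec: 'min_price' is declared as number; "hello715" is a string.
Type error: 'min_price' expected number, got "hello715"


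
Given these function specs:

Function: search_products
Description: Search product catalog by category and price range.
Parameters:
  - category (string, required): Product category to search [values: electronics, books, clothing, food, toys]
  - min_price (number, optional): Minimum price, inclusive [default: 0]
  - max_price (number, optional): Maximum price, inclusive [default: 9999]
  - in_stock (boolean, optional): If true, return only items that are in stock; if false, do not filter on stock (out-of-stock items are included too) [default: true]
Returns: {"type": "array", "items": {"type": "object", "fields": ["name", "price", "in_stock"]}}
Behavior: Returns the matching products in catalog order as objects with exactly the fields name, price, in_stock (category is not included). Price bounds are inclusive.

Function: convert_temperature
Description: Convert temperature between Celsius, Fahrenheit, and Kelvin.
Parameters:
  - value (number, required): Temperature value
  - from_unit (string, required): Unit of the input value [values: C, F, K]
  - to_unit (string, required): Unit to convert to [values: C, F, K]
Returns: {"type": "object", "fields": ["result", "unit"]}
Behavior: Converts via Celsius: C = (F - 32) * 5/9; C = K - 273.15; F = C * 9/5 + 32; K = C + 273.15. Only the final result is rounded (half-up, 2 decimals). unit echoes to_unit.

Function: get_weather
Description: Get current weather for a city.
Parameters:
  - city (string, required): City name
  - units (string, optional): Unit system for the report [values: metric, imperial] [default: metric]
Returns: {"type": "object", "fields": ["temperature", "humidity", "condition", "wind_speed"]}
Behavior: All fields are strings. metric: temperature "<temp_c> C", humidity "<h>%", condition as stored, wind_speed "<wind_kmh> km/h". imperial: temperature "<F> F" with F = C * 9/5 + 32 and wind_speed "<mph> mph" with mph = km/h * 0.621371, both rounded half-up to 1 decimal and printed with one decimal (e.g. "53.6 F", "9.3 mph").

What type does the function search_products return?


The search_products spec declares Returns: {"type": "array", "items": {"type": "object", "fields": ["name", "price", "in_stock"]}}
Type:
array


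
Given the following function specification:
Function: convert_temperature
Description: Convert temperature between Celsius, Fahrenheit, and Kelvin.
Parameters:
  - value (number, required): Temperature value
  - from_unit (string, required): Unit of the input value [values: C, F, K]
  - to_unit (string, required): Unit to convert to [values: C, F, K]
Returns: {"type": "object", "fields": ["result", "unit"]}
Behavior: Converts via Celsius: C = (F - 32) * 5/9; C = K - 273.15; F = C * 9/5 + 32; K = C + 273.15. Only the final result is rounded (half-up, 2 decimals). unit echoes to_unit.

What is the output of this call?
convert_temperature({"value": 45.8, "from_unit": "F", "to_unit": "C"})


To C: (45.8 - 32) * 5/9 = 7.666667
Target is C: 7.666667
Round to 2 decimals: 7.67
Output:
{"result": 7.67, "unit": "C"}


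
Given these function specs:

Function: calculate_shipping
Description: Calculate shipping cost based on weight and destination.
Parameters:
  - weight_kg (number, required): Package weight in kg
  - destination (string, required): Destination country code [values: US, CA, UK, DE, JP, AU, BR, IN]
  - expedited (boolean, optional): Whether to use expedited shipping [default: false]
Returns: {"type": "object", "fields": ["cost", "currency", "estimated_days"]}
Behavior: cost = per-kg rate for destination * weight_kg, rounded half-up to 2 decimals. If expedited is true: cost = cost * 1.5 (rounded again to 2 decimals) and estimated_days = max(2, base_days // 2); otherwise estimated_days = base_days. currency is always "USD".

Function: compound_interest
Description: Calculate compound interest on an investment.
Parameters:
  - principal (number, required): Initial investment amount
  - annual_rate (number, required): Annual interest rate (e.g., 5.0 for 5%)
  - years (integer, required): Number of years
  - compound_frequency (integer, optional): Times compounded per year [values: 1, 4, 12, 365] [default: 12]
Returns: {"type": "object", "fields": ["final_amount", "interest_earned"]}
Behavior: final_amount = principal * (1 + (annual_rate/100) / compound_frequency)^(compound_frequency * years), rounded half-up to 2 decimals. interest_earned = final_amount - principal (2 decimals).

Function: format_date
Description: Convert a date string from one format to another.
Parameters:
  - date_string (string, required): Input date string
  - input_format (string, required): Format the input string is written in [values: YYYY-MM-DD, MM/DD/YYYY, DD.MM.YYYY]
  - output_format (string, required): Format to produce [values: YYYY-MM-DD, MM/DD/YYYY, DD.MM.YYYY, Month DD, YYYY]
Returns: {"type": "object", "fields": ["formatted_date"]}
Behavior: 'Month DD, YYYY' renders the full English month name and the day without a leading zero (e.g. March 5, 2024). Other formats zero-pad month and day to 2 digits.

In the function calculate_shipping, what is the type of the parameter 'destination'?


The calculate_shipping spec declares:
  - destination (string, required): Destination country code [values: US, CA, UK, DE, JP, AU, BR, IN]
Type:
string


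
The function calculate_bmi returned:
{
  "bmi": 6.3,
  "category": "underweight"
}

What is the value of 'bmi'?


6.3


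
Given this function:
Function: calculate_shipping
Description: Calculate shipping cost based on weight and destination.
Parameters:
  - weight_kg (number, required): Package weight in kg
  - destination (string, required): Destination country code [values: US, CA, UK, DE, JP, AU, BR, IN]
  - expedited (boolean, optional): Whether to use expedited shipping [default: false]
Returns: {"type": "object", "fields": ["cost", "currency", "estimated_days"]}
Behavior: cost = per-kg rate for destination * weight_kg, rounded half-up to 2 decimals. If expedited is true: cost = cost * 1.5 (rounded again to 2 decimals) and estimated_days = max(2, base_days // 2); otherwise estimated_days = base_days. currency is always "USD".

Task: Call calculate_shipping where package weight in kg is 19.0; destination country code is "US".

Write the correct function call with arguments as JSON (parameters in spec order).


Mapping each described value to its parameter name:
  'Package weight in kg' -> weight_kg = 19.0
  'Destination country code' -> destination = "US"
calculate_shipping({"weight_kg": 19.0, "destination": "US"})


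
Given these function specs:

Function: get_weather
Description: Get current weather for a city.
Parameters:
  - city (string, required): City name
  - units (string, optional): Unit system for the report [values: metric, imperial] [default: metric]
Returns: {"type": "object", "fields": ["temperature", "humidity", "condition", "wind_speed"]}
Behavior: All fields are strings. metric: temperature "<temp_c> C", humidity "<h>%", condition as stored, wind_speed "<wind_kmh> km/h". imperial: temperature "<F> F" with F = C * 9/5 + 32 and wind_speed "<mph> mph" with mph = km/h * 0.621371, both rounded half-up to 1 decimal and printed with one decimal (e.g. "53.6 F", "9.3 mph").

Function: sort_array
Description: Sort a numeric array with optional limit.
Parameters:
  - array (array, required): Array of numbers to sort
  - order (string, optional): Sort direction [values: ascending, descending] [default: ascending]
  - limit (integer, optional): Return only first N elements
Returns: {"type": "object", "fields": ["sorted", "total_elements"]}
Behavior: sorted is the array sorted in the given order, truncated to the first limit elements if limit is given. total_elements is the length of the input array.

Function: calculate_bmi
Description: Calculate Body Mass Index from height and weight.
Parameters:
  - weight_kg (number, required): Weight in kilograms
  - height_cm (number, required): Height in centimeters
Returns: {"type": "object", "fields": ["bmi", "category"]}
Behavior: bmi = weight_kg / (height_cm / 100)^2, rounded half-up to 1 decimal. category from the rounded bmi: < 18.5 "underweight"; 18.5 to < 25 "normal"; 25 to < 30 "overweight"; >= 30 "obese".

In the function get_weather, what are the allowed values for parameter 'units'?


The get_weather spec declares:
  - units (string, optional): Unit system for the report [values: metric, imperial] [default: metric]
Allowed values:
metric, imperial


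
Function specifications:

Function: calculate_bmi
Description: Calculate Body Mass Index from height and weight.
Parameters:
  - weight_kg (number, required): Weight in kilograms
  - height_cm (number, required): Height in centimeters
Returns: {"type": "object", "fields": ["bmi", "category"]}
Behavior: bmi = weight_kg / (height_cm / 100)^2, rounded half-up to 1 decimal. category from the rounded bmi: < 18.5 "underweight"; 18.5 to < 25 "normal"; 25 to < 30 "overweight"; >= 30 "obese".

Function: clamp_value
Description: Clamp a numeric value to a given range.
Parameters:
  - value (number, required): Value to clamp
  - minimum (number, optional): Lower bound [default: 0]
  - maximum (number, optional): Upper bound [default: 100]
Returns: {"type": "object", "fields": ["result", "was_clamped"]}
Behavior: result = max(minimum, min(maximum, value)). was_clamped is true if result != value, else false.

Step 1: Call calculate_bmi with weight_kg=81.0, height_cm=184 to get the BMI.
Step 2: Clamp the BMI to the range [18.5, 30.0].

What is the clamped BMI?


Step 1: calculate_bmi(weight_kg=81.0, height_cm=184)
  height_m = 184 / 100 = 1.84
  bmi = 81.0 / 1.84^2 = 81.0 / 3.3856 = 23.924858 -> 23.9
  18.5 <= 23.9 < 25 -> normal
  -> bmi = 23.9
Step 2: clamp_value(value=23.9, minimum=18.5, maximum=30.0)
  result = max(18.5, min(30.0, 23.9)) = max(18.5, 23.9) = 23.9
  was_clamped = (23.9 != 23.9) = false
  -> result = 23.9
23.9


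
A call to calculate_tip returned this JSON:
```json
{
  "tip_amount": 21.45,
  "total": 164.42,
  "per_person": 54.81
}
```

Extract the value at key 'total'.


164.42


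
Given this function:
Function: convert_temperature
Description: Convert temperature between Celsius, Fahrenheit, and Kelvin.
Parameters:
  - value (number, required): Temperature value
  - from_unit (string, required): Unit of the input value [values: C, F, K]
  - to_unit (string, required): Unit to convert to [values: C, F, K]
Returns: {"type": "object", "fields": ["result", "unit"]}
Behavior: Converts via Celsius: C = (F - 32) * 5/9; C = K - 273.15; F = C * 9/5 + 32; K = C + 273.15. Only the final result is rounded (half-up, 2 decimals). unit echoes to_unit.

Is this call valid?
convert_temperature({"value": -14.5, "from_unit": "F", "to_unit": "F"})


Checking all required parameters present and types match... All valid.
Valid


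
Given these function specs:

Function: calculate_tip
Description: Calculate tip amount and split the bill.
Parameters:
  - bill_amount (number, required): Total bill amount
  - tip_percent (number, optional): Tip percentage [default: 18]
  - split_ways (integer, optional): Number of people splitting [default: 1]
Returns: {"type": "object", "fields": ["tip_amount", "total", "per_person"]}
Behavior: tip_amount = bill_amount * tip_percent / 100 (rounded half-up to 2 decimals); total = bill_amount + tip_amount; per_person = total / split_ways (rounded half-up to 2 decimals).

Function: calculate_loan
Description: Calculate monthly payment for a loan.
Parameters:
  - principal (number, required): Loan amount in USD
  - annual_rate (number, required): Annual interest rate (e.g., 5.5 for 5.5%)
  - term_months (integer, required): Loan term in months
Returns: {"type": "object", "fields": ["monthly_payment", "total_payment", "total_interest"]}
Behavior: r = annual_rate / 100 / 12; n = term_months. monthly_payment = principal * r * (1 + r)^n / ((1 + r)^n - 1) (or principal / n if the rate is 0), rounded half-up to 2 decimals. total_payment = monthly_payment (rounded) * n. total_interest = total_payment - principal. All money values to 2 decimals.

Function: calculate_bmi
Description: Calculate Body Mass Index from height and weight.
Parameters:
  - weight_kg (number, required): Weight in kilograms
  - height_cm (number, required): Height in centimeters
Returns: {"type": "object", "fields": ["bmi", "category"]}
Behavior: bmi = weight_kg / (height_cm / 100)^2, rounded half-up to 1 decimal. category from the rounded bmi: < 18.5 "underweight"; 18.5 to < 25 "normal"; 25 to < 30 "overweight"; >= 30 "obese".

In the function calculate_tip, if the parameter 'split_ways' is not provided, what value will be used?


The calculate_tip spec declares:
  - split_ways (integer, optional): Number of people splitting [default: 1]
Default:
1


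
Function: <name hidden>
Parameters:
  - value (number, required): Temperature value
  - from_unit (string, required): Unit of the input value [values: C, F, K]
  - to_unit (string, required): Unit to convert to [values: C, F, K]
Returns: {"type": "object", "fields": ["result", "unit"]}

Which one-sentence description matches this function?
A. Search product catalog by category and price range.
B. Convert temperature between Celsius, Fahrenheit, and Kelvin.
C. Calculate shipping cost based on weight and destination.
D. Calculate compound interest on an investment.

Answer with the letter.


Parameters value, from_unit, to_unit and return ["result", "unit"] fit: Convert temperature between Celsius, Fahrenheit, and Kelvin.
B


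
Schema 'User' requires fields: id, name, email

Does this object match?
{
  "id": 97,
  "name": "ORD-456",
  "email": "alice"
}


Checking required fields... All present.
Valid - all required fields present


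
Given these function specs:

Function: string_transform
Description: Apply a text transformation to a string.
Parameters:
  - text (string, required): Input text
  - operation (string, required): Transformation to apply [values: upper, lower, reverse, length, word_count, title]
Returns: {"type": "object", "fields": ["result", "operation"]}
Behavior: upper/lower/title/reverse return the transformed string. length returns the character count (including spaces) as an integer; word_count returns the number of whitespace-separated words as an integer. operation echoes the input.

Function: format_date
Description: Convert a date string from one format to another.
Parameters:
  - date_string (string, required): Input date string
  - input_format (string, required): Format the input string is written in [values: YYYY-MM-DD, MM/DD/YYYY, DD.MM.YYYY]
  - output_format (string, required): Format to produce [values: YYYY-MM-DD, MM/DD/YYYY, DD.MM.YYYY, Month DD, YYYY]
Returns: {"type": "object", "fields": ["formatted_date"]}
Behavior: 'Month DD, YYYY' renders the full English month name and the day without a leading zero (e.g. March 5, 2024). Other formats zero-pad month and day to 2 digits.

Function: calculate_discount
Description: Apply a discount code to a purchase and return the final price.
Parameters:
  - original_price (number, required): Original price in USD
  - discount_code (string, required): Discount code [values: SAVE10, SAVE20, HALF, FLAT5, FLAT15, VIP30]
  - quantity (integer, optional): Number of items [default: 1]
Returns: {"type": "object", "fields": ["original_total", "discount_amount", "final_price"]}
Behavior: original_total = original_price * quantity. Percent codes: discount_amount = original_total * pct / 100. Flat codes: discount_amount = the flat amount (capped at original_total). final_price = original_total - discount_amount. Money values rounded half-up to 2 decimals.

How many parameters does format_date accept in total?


Parameters of format_date: date_string (required), input_format (required), output_format (required)
Total:
3


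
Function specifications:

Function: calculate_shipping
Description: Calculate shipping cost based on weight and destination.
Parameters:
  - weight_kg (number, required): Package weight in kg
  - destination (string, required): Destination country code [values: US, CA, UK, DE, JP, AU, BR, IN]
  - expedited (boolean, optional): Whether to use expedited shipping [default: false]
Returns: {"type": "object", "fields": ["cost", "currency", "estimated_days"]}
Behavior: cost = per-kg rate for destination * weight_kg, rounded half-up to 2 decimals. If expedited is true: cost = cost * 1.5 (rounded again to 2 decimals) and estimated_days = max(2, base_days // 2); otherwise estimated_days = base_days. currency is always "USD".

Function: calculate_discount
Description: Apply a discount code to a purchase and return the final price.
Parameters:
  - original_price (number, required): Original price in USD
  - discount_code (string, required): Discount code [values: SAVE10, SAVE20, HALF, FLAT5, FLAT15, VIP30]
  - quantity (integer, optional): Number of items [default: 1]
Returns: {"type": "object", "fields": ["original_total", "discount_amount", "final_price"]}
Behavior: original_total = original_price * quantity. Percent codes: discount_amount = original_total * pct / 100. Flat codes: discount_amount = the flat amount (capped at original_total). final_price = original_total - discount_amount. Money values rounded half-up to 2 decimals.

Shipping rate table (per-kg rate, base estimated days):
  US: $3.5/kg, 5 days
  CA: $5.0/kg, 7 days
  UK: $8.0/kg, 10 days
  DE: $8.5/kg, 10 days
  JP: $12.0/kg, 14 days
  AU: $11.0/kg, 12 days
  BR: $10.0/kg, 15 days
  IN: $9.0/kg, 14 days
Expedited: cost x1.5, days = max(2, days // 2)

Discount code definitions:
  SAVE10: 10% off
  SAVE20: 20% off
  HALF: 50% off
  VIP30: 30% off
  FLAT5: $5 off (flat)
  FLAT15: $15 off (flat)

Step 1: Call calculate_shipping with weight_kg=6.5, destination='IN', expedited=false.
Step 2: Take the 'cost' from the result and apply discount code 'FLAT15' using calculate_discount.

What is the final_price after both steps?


Step 1: calculate_shipping(weight_kg=6.5, destination=IN, expedited=false)
  Rate for IN: $9.0/kg, base 14 days
  cost = 9.0 * 6.5 = 58.5 -> 58.50
  expedited not set/false: estimated_days = 14
  -> cost = 58.50 USD
Step 2: calculate_discount(original_price=58.5, discount_code=FLAT15, quantity=1)
  original_total = 58.5 * 1 = 58.50
  FLAT15 = $15 flat: discount_amount = min(15.00, 58.50) = 15.00
  final_price = 58.50 - 15.00 = 43.50
  -> final_price = 43.50
$43.50


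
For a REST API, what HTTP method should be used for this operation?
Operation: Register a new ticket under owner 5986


GET = read, POST = create, PUT = update/replace, DELETE = remove
This operation is a create.
POST


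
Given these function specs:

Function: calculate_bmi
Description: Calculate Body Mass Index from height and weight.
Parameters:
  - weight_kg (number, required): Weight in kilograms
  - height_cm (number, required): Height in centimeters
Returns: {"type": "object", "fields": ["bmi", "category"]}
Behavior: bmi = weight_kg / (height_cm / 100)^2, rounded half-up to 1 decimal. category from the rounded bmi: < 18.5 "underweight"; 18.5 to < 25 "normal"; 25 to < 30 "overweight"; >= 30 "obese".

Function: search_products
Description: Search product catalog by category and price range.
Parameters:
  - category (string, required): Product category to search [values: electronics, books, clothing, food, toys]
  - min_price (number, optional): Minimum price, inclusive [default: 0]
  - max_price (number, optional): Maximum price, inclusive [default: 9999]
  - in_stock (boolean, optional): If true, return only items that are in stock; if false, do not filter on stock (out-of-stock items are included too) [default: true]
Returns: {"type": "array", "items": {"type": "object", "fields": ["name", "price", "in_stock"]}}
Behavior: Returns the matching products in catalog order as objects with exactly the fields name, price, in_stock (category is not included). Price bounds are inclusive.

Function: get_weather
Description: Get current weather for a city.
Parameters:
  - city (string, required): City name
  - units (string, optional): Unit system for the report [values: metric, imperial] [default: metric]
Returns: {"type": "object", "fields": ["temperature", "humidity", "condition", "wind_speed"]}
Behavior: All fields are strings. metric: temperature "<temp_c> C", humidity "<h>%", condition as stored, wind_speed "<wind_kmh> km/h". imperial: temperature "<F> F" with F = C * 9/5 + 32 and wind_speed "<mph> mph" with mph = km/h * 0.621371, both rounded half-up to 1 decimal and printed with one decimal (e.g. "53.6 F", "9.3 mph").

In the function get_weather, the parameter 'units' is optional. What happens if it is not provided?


The get_weather spec declares:
  - units (string, optional): Unit system for the report [values: metric, imperial] [default: metric]
It defaults to metric
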